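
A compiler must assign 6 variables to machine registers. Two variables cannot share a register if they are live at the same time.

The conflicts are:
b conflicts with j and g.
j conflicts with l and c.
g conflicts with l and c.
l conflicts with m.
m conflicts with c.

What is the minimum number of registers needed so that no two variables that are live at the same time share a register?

2

j and c conflict, so at least 2 registers are needed.
2 registers suffice: register 1 → {b, l, c}; register 2 → {j, g, m}. Every pair that conflicts lands in different registers.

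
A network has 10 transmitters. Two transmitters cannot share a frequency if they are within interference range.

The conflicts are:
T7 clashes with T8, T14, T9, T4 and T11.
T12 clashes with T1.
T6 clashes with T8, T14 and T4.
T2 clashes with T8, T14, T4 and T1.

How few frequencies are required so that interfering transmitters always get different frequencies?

2

T6 and T14 conflict, so at least 2 frequencies are needed.
2 frequencies suffice: frequency 1 → {T7, T12, T6, T2}; frequency 2 → {T8, T14, T9, T4, T1, T11}. Every pair that conflicts lands in different frequencies.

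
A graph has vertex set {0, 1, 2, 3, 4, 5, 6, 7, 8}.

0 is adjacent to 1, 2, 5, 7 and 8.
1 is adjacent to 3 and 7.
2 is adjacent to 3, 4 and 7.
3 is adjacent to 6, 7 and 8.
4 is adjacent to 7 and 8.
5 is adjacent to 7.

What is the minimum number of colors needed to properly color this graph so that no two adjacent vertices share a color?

1, 3, 7 are pairwise adjacent, so at least 3 colors are needed.
3 colors suffice: 0=b, 1=c, 2=c, 3=b, 4=b, 5=c, 6=a, 7=a, 8=a. Each edge has distinct colors on its endpoints.

3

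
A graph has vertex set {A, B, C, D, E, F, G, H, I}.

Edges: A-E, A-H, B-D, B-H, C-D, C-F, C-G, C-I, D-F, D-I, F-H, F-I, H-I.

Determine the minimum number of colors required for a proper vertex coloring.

C, D, F, I form a clique, so at least 4 colors are needed.
4 colors suffice: A=1, B=1, C=3, D=4, E=2, F=1, G=1, H=3, I=2. Each edge has distinct colors on its endpoints.

4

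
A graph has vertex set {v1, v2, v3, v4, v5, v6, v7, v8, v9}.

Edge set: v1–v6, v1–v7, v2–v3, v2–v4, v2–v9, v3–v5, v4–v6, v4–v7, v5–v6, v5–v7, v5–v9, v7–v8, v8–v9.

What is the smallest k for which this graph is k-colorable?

The cycle v4-v2-v3-v5-v6-v4 has odd length 5, so it cannot be 2-colored; at least 3 colors are needed.
A valid assignment using 3 colors: v1=blue, v2=green, v3=red, v4=blue, v5=blue, v6=red, v7=red, v8=blue, v9=red. Each edge has distinct colors on its endpoints.

3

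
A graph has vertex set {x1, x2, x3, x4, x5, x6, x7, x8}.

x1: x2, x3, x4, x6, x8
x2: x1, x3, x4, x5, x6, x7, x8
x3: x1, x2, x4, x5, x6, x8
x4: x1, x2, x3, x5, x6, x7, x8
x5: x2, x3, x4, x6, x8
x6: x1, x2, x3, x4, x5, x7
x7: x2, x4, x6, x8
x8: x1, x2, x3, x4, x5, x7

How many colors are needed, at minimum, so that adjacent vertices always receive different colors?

x1, x2, x3, x4, x6 are pairwise adjacent (a clique of size 5), so at least 5 colors are needed.
A valid assignment using 5 colors: x1=5, x2=1, x3=4, x4=2, x5=5, x6=3, x7=4, x8=3. Every edge joins two different colors.

5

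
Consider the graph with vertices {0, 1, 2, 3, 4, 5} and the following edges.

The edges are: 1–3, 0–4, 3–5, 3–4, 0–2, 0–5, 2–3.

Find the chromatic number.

2

0 and 5 are adjacent, so at least 2 colors are needed.
2 colors suffice: 0=red, 1=blue, 2=blue, 3=red, 4=blue, 5=blue. Each edge has distinct colors on its endpoints.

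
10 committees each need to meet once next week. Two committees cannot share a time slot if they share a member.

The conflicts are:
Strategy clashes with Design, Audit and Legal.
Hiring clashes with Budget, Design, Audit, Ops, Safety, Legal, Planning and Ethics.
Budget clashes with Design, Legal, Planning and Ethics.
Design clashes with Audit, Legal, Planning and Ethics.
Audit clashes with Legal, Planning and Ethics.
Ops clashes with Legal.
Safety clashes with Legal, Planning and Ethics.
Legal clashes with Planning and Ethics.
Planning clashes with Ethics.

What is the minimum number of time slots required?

6

Hiring, Budget, Design, Legal, Planning, Ethics are mutually in conflict, so at least 6 time slots are needed.
6 time slots suffice: time slot 1 → {Legal}; time slot 2 → {Strategy, Hiring}; time slot 3 → {Design, Ops, Safety}; time slot 4 → {Planning}; time slot 5 → {Ethics}; time slot 6 → {Budget, Audit}. Every pair that conflicts lands in different time slots.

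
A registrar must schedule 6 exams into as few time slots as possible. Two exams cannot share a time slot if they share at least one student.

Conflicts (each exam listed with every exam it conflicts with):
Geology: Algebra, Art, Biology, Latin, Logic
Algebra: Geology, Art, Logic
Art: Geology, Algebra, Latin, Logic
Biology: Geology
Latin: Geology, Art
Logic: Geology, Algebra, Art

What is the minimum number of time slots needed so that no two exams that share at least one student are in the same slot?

4

Geology, Algebra, Art, Logic are mutually in conflict, so at least 4 time slots are needed.
4 time slots suffice: time slot 1 → {Geology}; time slot 2 → {Art, Biology}; time slot 3 → {Algebra, Latin}; time slot 4 → {Logic}. No two conflicting exams share a time slot.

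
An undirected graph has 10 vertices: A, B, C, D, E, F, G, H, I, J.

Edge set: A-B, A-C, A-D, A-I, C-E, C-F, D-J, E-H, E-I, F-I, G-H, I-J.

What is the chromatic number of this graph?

E and I are adjacent, so at least 2 colors are needed.
2 colors suffice: color 1 → {A, E, F, G, J}; color 2 → {B, C, D, H, I}. No two adjacent vertices share a color.

2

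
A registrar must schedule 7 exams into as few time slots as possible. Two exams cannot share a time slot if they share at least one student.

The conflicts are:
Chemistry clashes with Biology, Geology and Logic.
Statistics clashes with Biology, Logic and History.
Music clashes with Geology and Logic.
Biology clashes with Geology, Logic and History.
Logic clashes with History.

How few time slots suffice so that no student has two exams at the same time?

Statistics, Biology, Logic, History are mutually in conflict, so at least 4 time slots are needed.
4 time slots suffice: time slot 1 → {Geology, Logic}; time slot 2 → {Music, Biology}; time slot 3 → {Chemistry, Statistics}; time slot 4 → {History}. No two conflicting exams share a time slot.

4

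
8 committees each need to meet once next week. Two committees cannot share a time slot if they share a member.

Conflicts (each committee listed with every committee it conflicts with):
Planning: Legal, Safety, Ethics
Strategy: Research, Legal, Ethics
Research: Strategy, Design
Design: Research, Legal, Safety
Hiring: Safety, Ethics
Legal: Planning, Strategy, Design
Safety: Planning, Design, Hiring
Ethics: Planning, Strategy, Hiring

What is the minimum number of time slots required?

Planning and Safety conflict, so at least 2 time slots are needed.
A valid assignment using 2 time slots: Planning=2, Strategy=2, Research=1, Design=2, Hiring=2, Legal=1, Safety=1, Ethics=1. No two conflicting committees share a time slot.

2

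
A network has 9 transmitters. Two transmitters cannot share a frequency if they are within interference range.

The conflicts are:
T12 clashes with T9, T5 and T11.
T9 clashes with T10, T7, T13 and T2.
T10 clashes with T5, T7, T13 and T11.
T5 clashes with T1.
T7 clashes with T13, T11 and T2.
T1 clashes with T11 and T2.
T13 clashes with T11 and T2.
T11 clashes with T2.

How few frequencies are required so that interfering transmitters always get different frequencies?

T7, T13, T11, T2 all conflict with each other, so at least 4 frequencies are needed.
Using 4 frequencies: T12=2, T9=1, T10=2, T5=1, T7=3, T1=3, T13=4, T11=1, T2=2. Every pair that conflicts lands in different frequencies.

4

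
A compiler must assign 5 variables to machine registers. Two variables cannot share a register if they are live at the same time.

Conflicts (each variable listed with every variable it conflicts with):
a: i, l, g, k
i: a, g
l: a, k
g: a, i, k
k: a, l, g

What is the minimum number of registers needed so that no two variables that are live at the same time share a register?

3

a, i, g pairwise conflict, so at least 3 registers are needed.
3 registers suffice: register 1 → {a}; register 2 → {l, g}; register 3 → {i, k}. No two conflicting variables share a register.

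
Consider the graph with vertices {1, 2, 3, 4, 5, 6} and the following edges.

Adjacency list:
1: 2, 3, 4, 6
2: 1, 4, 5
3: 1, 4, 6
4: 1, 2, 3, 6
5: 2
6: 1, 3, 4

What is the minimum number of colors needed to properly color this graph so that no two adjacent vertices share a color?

4

1, 3, 4, 6 form a clique, so at least 4 colors are needed.
4 colors suffice: color red → {4, 5}; color blue → {1}; color green → {2, 6}; color yellow → {3}. Every edge joins two different colors.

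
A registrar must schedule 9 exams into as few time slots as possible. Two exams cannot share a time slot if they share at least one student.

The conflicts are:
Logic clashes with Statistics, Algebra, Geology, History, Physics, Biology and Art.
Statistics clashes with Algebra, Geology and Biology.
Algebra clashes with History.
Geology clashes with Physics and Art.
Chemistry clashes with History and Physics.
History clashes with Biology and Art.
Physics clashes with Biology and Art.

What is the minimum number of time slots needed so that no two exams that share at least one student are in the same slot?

Logic, Geology, Physics, Art all conflict with each other, so at least 4 time slots are needed.
Using 4 time slots: Logic=1, Statistics=2, Algebra=3, Geology=4, Chemistry=1, History=2, Physics=2, Biology=3, Art=3. Each listed conflict is separated.

4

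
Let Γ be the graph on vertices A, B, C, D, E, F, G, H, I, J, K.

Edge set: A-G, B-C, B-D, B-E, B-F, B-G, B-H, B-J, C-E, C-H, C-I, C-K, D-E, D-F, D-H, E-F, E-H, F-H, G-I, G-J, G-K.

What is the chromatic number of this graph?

5

B, D, E, F, H form a clique, so at least 5 colors are needed.
5 colors suffice: color red → {A, B, I, K}; color blue → {E, G}; color green → {C, D, J}; color yellow → {H}; color purple → {F}. No two adjacent vertices share a color.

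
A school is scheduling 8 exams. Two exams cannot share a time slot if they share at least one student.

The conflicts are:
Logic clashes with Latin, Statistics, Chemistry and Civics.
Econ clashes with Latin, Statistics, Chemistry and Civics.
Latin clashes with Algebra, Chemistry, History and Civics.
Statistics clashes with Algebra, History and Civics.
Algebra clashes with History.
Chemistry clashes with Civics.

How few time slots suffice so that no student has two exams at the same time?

4

Econ, Latin, Chemistry, Civics pairwise conflict, so at least 4 time slots are needed.
A valid assignment using 4 time slots: Logic=3, Econ=3, Latin=1, Statistics=1, Algebra=3, Chemistry=4, History=2, Civics=2. Each listed conflict is separated.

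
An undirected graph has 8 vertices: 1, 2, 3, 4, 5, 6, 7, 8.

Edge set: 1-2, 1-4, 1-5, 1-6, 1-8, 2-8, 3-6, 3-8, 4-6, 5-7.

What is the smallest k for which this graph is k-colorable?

1, 4, 6 are mutually adjacent, so at least 3 colors are needed.
One proper 3-coloring: 1=a, 2=c, 3=a, 4=c, 5=b, 6=b, 7=a, 8=b. Each edge has distinct colors on its endpoints.

3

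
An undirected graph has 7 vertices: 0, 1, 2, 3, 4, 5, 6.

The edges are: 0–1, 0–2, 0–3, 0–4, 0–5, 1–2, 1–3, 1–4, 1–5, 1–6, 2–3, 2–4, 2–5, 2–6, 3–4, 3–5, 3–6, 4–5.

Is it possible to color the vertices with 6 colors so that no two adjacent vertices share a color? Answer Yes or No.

Yes

The chromatic number is 6. 0, 1, 2, 3, 4, 5 form a clique, so at least 6 colors are needed.
6 colors suffice: color red → {1}; color blue → {2}; color green → {3}; color yellow → {4, 6}; color purple → {5}; color orange → {0}.
That is already a proper 6-coloring.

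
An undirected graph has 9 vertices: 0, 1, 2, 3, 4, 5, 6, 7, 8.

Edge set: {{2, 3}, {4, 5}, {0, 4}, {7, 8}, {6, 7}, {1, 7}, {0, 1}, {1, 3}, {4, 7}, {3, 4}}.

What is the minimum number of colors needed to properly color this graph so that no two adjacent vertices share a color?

6 and 7 are adjacent, so at least 2 colors are needed.
2 colors suffice: 0=blue, 1=red, 2=red, 3=blue, 4=red, 5=blue, 6=red, 7=blue, 8=red. No two adjacent vertices share a color.

2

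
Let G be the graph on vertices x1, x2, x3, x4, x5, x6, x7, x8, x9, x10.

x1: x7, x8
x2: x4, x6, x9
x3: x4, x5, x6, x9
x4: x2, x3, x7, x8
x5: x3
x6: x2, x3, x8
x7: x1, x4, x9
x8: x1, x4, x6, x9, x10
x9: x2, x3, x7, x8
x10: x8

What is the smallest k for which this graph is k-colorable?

2

x3 and x4 are adjacent, so at least 2 colors are needed.
A valid assignment using 2 colors: x1=blue, x2=red, x3=red, x4=blue, x5=blue, x6=blue, x7=red, x8=red, x9=blue, x10=blue. Each edge has distinct colors on its endpoints.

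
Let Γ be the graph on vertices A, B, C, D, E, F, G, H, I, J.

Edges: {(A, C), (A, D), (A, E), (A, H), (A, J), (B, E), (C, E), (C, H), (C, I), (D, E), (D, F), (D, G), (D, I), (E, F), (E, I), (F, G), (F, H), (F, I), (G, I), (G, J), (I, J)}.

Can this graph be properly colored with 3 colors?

No

D, E, F, I are pairwise adjacent (a clique of size 4), so at least 4 colors are needed.
So 3 colors are not enough.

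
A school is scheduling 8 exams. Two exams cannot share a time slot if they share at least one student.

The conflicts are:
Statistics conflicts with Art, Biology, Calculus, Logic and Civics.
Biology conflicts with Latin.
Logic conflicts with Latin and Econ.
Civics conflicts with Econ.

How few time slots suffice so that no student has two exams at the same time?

Logic and Latin conflict, so at least 2 time slots are needed.
2 time slots suffice: time slot 1 → {Statistics, Latin, Econ}; time slot 2 → {Art, Biology, Calculus, Logic, Civics}. Each listed conflict is separated.

2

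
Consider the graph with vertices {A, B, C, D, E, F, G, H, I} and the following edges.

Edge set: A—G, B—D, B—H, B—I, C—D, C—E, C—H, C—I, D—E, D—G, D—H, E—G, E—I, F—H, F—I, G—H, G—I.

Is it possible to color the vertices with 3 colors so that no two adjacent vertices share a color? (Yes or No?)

Yes

The chromatic number is 3. B, D, H are mutually adjacent, so at least 3 colors are needed.
3 colors suffice: color 1 → {A, E, H}; color 2 → {D, I}; color 3 → {B, C, F, G}.
That is already a proper 3-coloring.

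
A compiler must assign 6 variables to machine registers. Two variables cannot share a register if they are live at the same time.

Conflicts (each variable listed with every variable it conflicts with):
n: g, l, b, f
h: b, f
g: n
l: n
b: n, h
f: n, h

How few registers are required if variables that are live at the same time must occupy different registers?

2

n and g conflict, so at least 2 registers are needed.
A valid assignment using 2 registers: n=1, h=1, g=2, l=2, b=2, f=2. Each listed conflict is separated.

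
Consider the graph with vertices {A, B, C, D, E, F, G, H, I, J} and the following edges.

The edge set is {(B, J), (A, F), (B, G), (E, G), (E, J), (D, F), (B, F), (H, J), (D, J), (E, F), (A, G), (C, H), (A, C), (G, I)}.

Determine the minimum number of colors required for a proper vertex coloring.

2

B and J are adjacent, so at least 2 colors are needed.
One proper 2-coloring: A=2, B=2, C=1, D=2, E=2, F=1, G=1, H=2, I=2, J=1. Each edge has distinct colors on its endpoints.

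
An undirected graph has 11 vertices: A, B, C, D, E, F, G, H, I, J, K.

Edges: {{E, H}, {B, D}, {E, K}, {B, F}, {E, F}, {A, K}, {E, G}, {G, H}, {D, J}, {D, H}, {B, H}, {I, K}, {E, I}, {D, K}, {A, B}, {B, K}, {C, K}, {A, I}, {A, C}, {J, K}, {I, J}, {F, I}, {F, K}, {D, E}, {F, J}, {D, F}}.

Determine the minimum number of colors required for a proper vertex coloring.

4

D, F, J, K are pairwise adjacent (a clique of size 4), so at least 4 colors are needed.
A valid assignment using 4 colors: A=4, B=2, C=2, D=3, E=2, F=4, G=3, H=1, I=3, J=2, K=1. Each edge has distinct colors on its endpoints.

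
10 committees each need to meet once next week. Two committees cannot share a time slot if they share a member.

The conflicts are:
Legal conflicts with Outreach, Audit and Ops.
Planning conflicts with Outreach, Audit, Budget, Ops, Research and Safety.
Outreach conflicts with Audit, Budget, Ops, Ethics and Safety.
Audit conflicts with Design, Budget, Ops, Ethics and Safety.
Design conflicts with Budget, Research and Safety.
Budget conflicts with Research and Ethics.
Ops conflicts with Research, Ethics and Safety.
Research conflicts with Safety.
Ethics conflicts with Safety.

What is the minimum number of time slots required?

5

Outreach, Audit, Ops, Ethics, Safety are mutually in conflict, so at least 5 time slots are needed.
Using 5 time slots: Legal=4, Planning=5, Outreach=3, Audit=1, Design=3, Budget=2, Ops=2, Research=1, Ethics=5, Safety=4. No two conflicting committees share a time slot.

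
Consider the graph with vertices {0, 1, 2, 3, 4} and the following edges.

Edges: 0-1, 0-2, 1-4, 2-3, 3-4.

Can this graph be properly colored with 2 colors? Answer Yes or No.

The cycle 2-0-1-4-3-2 has odd length 5, so it cannot be 2-colored; at least 3 colors are needed.
So 2 colors are not enough.

No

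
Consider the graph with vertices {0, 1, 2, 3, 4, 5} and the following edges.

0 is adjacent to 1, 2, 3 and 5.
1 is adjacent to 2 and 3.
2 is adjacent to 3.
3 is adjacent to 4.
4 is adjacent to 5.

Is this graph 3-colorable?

0, 1, 2, 3 form a clique, so at least 4 colors are needed.
So 3 colors are not enough.

No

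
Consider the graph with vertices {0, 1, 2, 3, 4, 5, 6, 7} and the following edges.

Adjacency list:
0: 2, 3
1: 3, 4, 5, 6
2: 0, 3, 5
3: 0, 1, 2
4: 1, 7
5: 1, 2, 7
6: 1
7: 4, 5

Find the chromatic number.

3

0, 2, 3 are mutually adjacent, so at least 3 colors are needed.
A valid assignment using 3 colors: 0=c, 1=a, 2=a, 3=b, 4=b, 5=b, 6=b, 7=a. Each edge has distinct colors on its endpoints.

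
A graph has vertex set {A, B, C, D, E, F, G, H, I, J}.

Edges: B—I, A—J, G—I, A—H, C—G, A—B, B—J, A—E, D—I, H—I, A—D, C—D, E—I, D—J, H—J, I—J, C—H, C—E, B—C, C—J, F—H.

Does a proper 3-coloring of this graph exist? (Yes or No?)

Yes

The chromatic number is 3. A, D, J form a triangle, so at least 3 colors are needed.
A valid assignment using 3 colors: A=2, B=3, C=2, D=3, E=1, F=1, G=1, H=3, I=2, J=1.
That is already a proper 3-coloring.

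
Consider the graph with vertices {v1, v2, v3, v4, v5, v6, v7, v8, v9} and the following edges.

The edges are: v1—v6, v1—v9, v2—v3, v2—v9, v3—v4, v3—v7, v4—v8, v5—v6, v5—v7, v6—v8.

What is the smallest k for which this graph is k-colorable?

The cycle v9-v1-v6-v5-v7-v3-v2-v9 has odd length 7, so it cannot be 2-colored; at least 3 colors are needed.
3 colors suffice: color red → {v3, v6, v9}; color blue → {v1, v2, v4, v5}; color green → {v7, v8}. Each edge has distinct colors on its endpoints.

3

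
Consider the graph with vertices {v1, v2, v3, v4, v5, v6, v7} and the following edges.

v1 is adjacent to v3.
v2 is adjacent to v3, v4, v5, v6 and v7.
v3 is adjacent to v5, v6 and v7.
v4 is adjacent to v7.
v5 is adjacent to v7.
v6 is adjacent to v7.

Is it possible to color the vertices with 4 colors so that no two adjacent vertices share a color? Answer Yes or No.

Yes

The chromatic number is 4. v2, v3, v5, v7 are pairwise adjacent (a clique of size 4), so at least 4 colors are needed.
4 colors suffice: v1=2, v2=2, v3=1, v4=1, v5=4, v6=4, v7=3.
That is already a proper 4-coloring.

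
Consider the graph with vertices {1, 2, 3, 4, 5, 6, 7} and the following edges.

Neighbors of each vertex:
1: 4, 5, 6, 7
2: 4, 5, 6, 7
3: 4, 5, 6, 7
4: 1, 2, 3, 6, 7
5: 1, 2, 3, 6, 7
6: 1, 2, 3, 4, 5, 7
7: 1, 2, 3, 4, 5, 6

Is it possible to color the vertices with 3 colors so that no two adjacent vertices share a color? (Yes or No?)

No

3, 5, 6, 7 form a clique, so at least 4 colors are needed.
So 3 colors are not enough.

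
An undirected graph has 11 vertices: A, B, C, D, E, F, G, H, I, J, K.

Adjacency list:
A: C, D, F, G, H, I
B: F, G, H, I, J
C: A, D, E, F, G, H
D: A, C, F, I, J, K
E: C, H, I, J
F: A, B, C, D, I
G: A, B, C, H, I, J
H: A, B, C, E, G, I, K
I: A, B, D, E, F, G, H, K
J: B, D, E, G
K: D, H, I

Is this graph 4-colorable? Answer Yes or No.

Yes

The chromatic number is 4. A, C, D, F are pairwise adjacent (a clique of size 4), so at least 4 colors are needed.
4 colors suffice: color 1 → {C, I, J}; color 2 → {D, H}; color 3 → {A, B, E, K}; color 4 → {F, G}.
That is already a proper 4-coloring.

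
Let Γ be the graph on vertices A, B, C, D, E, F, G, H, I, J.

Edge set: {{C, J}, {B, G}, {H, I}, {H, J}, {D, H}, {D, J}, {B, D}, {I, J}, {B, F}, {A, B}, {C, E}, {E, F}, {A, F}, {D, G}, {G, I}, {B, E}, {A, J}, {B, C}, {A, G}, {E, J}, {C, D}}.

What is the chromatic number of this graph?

H, I, J are mutually adjacent, so at least 3 colors are needed.
A valid assignment using 3 colors: A=2, B=1, C=3, D=2, E=2, F=3, G=3, H=3, I=2, J=1. Every edge joins two different colors.

3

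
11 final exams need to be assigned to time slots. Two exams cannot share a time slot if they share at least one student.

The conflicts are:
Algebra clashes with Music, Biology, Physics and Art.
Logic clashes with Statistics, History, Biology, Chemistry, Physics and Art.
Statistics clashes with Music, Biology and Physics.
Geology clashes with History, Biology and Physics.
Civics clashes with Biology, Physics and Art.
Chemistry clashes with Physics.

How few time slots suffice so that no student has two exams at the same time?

3

Logic, Chemistry, Physics all conflict with each other, so at least 3 time slots are needed.
3 time slots suffice: time slot 1 → {History, Music, Biology, Physics, Art}; time slot 2 → {Algebra, Logic, Geology, Civics}; time slot 3 → {Statistics, Chemistry}. Every pair that conflicts lands in different time slots.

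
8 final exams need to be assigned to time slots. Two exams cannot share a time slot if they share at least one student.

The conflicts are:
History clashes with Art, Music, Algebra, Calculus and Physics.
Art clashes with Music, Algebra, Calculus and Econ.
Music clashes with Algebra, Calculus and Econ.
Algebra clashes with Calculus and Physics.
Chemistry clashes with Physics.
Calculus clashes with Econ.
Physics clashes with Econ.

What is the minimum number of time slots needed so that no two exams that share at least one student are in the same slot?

History, Art, Music, Algebra, Calculus pairwise conflict, so at least 5 time slots are needed.
5 time slots suffice: time slot 1 → {Music, Physics}; time slot 2 → {Art, Chemistry}; time slot 3 → {Calculus}; time slot 4 → {History, Econ}; time slot 5 → {Algebra}. Every pair that conflicts lands in different time slots.

5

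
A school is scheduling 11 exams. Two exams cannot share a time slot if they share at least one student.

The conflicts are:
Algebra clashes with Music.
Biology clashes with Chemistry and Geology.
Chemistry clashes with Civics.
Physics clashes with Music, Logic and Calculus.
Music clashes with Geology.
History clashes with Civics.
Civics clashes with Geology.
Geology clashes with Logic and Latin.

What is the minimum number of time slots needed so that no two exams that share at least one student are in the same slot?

2

Physics and Logic conflict, so at least 2 time slots are needed.
2 time slots suffice: Algebra=1, Biology=2, Chemistry=1, Physics=1, Music=2, History=1, Civics=2, Geology=1, Logic=2, Calculus=2, Latin=2. Each listed conflict is separated.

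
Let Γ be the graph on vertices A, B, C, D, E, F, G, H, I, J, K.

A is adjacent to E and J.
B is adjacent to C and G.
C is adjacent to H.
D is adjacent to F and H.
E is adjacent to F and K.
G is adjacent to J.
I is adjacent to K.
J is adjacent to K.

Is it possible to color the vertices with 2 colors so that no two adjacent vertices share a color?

No

The cycle E-F-D-H-C-B-G-J-K-E has odd length 9, so it cannot be 2-colored; at least 3 colors are needed.
So 2 colors are not enough.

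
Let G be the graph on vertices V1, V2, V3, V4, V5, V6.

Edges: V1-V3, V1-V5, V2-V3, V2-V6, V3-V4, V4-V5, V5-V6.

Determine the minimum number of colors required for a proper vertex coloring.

3

The cycle V4-V5-V6-V2-V3-V4 has odd length 5, so it cannot be 2-colored; at least 3 colors are needed.
3 colors suffice: V1=2, V2=3, V3=1, V4=2, V5=1, V6=2. Each edge has distinct colors on its endpoints.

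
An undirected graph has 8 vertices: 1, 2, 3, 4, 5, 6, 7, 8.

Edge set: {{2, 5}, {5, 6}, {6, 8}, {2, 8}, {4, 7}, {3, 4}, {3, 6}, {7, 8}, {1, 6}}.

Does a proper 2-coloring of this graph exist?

The cycle 3-4-7-8-6-3 has odd length 5, so it cannot be 2-colored; at least 3 colors are needed.
So 2 colors are not enough.

No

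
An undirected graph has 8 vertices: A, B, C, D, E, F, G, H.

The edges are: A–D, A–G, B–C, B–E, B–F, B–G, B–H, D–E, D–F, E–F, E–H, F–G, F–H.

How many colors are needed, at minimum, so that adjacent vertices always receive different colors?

B, E, F, H are mutually adjacent (a clique of size 4), so at least 4 colors are needed.
4 colors suffice: A=blue, B=red, C=blue, D=red, E=green, F=blue, G=green, H=yellow. Every edge joins two different colors.

4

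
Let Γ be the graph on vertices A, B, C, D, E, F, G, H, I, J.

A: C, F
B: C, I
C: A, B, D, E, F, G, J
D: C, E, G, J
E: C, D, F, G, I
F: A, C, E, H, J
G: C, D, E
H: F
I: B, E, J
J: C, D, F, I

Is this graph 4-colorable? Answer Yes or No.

The chromatic number is 4. C, D, E, G are pairwise adjacent (a clique of size 4), so at least 4 colors are needed.
4 colors suffice: color 1 → {C, H, I}; color 2 → {B, D, F}; color 3 → {A, E, J}; color 4 → {G}.
That is already a proper 4-coloring.

Yes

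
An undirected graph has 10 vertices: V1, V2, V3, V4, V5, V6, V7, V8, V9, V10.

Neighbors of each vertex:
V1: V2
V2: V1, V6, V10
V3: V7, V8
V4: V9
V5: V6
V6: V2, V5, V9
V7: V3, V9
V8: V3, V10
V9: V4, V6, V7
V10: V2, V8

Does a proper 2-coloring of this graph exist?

The cycle V3-V8-V10-V2-V6-V9-V7-V3 has odd length 7, so it cannot be 2-colored; at least 3 colors are needed.
So 2 colors are not enough.

No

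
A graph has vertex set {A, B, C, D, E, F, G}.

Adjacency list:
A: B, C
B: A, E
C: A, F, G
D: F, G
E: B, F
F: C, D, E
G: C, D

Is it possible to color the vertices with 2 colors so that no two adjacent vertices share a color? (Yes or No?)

No

The cycle A-C-F-E-B-A has odd length 5, so it cannot be 2-colored; at least 3 colors are needed.
So 2 colors are not enough.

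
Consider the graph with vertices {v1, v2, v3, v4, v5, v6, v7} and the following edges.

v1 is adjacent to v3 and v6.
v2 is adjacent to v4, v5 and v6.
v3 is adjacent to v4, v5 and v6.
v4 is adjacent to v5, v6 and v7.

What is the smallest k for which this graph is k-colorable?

3

v2, v4, v5 form a triangle, so at least 3 colors are needed.
3 colors suffice: color 1 → {v1, v4}; color 2 → {v5, v6, v7}; color 3 → {v2, v3}. Each edge has distinct colors on its endpoints.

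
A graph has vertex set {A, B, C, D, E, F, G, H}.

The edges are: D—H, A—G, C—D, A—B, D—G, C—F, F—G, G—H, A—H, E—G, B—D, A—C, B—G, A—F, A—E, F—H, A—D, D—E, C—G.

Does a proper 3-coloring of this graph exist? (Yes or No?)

A, D, E, G form a clique, so at least 4 colors are needed.
So 3 colors are not enough.

No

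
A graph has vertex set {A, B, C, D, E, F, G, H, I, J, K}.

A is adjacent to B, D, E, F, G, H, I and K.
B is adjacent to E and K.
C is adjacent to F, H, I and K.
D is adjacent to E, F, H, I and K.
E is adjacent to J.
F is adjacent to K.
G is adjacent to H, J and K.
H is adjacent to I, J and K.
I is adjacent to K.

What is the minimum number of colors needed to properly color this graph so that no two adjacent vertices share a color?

5

A, D, H, I, K form a clique, so at least 5 colors are needed.
One proper 5-coloring: A=2, B=3, C=2, D=4, E=1, F=3, G=4, H=3, I=5, J=2, K=1. Each edge has distinct colors on its endpoints.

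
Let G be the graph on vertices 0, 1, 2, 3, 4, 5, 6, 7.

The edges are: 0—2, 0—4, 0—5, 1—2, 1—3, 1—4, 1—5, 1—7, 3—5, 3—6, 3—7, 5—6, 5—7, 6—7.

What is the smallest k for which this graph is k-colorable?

3, 5, 6, 7 form a clique, so at least 4 colors are needed.
A valid assignment using 4 colors: 0=a, 1=a, 2=b, 3=d, 4=b, 5=b, 6=a, 7=c. No two adjacent vertices share a color.

4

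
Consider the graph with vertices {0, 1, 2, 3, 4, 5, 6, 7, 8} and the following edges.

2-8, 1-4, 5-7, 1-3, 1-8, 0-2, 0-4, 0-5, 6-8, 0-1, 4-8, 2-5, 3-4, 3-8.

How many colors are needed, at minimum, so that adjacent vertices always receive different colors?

4

1, 3, 4, 8 are mutually adjacent (a clique of size 4), so at least 4 colors are needed.
4 colors suffice: 0=red, 1=green, 2=green, 3=yellow, 4=blue, 5=blue, 6=blue, 7=red, 8=red. Each edge has distinct colors on its endpoints.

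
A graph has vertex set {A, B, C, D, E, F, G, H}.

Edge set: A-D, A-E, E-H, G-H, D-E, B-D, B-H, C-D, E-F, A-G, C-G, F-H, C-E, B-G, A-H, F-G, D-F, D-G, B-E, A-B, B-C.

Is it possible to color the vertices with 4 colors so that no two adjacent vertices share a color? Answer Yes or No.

Yes

The chromatic number is 4. A, B, E, H are pairwise adjacent (a clique of size 4), so at least 4 colors are needed.
4 colors suffice: color 1 → {E, G}; color 2 → {B, F}; color 3 → {D, H}; color 4 → {A, C}.
That is already a proper 4-coloring.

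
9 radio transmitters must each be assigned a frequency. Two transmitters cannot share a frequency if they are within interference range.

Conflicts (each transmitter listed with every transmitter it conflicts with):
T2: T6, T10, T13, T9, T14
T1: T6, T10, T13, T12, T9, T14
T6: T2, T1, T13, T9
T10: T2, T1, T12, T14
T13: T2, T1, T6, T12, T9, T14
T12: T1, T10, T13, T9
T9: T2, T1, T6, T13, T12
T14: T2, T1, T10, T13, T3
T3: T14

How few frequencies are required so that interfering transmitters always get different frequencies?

T1, T13, T12, T9 all conflict with each other, so at least 4 frequencies are needed.
A valid assignment using 4 frequencies: T2=1, T1=1, T6=4, T10=2, T13=2, T12=4, T9=3, T14=3, T3=1. Every pair that conflicts lands in different frequencies.

4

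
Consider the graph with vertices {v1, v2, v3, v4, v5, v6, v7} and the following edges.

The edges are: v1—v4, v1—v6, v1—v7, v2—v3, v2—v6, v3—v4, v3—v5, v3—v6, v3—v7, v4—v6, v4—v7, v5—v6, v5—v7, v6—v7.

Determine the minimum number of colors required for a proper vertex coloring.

4

v3, v5, v6, v7 form a clique, so at least 4 colors are needed.
A valid assignment using 4 colors: v1=2, v2=3, v3=2, v4=4, v5=4, v6=1, v7=3. No two adjacent vertices share a color.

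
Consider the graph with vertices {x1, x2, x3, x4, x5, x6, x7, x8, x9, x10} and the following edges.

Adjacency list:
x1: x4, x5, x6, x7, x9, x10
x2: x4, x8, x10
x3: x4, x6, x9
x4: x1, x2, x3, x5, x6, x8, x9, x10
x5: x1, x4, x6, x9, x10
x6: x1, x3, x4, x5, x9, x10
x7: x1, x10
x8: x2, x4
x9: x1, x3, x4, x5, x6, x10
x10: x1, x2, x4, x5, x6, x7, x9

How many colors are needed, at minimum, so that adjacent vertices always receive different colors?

x1, x4, x5, x6, x9, x10 are pairwise adjacent (a clique of size 6), so at least 6 colors are needed.
6 colors suffice: x1=4, x2=3, x3=2, x4=1, x5=6, x6=3, x7=1, x8=2, x9=5, x10=2. Each edge has distinct colors on its endpoints.

6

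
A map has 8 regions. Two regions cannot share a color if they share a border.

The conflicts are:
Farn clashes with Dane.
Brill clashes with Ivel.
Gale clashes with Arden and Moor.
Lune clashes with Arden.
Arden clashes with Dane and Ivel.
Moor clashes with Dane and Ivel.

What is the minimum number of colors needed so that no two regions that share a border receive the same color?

Gale and Moor conflict, so at least 2 colors are needed.
2 colors suffice: color 1 → {Farn, Brill, Arden, Moor}; color 2 → {Gale, Lune, Dane, Ivel}. Every pair that conflicts lands in different colors.

2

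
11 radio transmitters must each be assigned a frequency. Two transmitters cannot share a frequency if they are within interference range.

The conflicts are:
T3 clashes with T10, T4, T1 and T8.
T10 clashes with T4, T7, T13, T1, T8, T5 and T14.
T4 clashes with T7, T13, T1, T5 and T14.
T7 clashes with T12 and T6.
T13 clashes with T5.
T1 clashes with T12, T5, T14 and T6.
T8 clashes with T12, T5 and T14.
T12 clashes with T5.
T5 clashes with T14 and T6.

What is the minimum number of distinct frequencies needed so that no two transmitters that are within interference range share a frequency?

T10, T4, T1, T5, T14 are mutually in conflict, so at least 5 frequencies are needed.
5 frequencies suffice: frequency 1 → {T10, T12, T6}; frequency 2 → {T3, T7, T5}; frequency 3 → {T4, T8}; frequency 4 → {T13, T1}; frequency 5 → {T14}. Each listed conflict is separated.

5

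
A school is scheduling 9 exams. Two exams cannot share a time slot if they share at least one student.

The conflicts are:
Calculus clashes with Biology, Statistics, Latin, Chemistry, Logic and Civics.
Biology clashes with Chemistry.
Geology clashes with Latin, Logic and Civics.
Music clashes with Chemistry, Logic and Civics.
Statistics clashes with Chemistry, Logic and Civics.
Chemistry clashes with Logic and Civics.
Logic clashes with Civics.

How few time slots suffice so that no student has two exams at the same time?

Calculus, Statistics, Chemistry, Logic, Civics all conflict with each other, so at least 5 time slots are needed.
5 time slots suffice: time slot 1 → {Biology, Latin, Civics}; time slot 2 → {Calculus, Geology, Music}; time slot 3 → {Logic}; time slot 4 → {Chemistry}; time slot 5 → {Statistics}. Every pair that conflicts lands in different time slots.

5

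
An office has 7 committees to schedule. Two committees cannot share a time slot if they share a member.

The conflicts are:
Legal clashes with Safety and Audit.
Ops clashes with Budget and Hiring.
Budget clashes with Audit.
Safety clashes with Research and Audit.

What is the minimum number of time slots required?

Legal, Safety, Audit all conflict with each other, so at least 3 time slots are needed.
A valid assignment using 3 time slots: Legal=3, Ops=1, Budget=2, Hiring=2, Safety=2, Research=1, Audit=1. No two conflicting committees share a time slot.

3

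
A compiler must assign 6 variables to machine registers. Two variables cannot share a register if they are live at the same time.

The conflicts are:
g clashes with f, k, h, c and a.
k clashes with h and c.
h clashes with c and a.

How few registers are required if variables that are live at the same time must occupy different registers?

4

g, k, h, c pairwise conflict, so at least 4 registers are needed.
4 registers suffice: register 1 → {g}; register 2 → {f, h}; register 3 → {c, a}; register 4 → {k}. No two conflicting variables share a register.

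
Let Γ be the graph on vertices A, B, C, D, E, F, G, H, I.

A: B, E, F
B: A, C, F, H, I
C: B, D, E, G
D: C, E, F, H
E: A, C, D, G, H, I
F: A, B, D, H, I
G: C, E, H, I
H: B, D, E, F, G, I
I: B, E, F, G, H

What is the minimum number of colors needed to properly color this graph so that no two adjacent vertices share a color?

E, G, H, I form a clique, so at least 4 colors are needed.
4 colors suffice: color 1 → {A, C, H}; color 2 → {B, E}; color 3 → {D, I}; color 4 → {F, G}. Each edge has distinct colors on its endpoints.

4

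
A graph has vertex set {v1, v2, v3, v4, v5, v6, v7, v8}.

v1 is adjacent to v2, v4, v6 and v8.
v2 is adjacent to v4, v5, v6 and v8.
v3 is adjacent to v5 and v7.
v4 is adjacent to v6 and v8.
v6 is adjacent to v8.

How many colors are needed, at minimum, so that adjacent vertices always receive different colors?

5

v1, v2, v4, v6, v8 are mutually adjacent (a clique of size 5), so at least 5 colors are needed.
5 colors suffice: color 1 → {v2, v3}; color 2 → {v4, v5, v7}; color 3 → {v1}; color 4 → {v8}; color 5 → {v6}. Each edge has distinct colors on its endpoints.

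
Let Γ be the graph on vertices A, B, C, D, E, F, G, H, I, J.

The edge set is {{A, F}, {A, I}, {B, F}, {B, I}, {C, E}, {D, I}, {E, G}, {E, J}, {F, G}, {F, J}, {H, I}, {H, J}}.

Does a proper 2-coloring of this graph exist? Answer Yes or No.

The cycle F-A-I-H-J-F has odd length 5, so it cannot be 2-colored; at least 3 colors are needed.
So 2 colors are not enough.

No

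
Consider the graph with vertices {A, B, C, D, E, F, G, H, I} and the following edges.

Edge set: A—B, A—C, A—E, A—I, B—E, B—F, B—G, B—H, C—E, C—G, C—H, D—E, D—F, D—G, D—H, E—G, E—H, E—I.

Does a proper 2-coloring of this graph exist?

D, E, G form a triangle, so at least 3 colors are needed.
So 2 colors are not enough.

No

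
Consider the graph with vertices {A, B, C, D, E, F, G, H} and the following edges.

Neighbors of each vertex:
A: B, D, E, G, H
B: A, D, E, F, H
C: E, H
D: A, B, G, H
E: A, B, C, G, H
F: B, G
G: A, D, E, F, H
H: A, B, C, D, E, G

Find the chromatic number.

A, B, E, H form a clique, so at least 4 colors are needed.
4 colors suffice: color 1 → {F, H}; color 2 → {D, E}; color 3 → {B, C, G}; color 4 → {A}. Each edge has distinct colors on its endpoints.

4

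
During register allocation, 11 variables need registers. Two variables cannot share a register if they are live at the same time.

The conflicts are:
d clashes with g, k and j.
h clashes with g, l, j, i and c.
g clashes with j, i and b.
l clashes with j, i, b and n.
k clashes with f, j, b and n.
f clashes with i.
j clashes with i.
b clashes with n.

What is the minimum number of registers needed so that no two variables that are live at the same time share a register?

4

h, l, j, i pairwise conflict, so at least 4 registers are needed.
4 registers suffice: register 1 → {f, j, b, c}; register 2 → {g, l, k}; register 3 → {d, h, n}; register 4 → {i}. Each listed conflict is separated.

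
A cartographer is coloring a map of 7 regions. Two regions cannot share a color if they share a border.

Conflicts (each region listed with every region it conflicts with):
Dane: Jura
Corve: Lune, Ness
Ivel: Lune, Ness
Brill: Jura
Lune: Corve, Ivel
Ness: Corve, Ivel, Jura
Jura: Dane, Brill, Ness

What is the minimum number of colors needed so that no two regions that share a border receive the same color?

Corve and Lune conflict, so at least 2 colors are needed.
2 colors suffice: color 1 → {Dane, Brill, Lune, Ness}; color 2 → {Corve, Ivel, Jura}. Every pair that conflicts lands in different colors.

2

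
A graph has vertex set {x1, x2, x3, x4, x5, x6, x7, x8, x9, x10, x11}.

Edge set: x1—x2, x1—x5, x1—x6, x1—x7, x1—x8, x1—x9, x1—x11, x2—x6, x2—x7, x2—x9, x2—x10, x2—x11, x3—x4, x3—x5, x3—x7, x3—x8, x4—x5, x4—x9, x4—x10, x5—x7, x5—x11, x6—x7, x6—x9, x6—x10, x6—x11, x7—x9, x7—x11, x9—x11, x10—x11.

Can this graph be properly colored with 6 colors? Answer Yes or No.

Yes

The chromatic number is 6. x1, x2, x6, x7, x9, x11 form a clique, so at least 6 colors are needed.
6 colors suffice: color 1 → {x4, x8, x11}; color 2 → {x7, x10}; color 3 → {x1, x3}; color 4 → {x2, x5}; color 5 → {x6}; color 6 → {x9}.
That is already a proper 6-coloring.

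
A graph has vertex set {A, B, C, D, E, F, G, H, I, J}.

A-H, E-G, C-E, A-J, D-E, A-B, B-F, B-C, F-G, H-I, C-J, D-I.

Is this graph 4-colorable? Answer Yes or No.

Yes

The chromatic number is 3. The cycle E-C-B-F-G-E has odd length 5, so it cannot be 2-colored; at least 3 colors are needed.
3 colors suffice: color 1 → {B, E, H, J}; color 2 → {A, C, D, G}; color 3 → {F, I}.
Since 4 ≥ 3, a proper 4-coloring certainly exists.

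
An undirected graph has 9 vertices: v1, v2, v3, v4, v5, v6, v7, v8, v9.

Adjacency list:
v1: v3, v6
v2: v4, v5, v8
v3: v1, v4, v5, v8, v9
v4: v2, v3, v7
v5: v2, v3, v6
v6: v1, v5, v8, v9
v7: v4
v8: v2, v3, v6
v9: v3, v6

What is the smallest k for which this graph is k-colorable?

2

v3 and v4 are adjacent, so at least 2 colors are needed.
2 colors suffice: color 1 → {v2, v3, v6, v7}; color 2 → {v1, v4, v5, v8, v9}. No two adjacent vertices share a color.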